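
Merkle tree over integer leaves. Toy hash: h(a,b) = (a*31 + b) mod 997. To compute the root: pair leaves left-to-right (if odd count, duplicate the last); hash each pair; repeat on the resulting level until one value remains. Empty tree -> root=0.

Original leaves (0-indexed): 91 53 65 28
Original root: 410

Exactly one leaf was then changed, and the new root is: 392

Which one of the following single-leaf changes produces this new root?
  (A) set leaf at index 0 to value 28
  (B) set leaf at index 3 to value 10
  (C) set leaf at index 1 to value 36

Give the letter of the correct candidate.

Original leaves: [91, 53, 65, 28]
Target new root: 392
Try each candidate change and compute the resulting root:
Candidate A: set leaf[0] = 28 -> leaves = [28, 53, 65, 28]
  L0: [28, 53, 65, 28]
  L1: h(28,53)=(28*31+53)%997=921 h(65,28)=(65*31+28)%997=49 -> [921, 49]
  L2: h(921,49)=(921*31+49)%997=684 -> [684]
  root = 684 != target 392
Candidate B: set leaf[3] = 10 -> leaves = [91, 53, 65, 10]
  L0: [91, 53, 65, 10]
  L1: h(91,53)=(91*31+53)%997=880 h(65,10)=(65*31+10)%997=31 -> [880, 31]
  L2: h(880,31)=(880*31+31)%997=392 -> [392]
  root = 392 == target 392  ** MATCH **
Candidate C: set leaf[1] = 36 -> leaves = [91, 36, 65, 28]
  L0: [91, 36, 65, 28]
  L1: h(91,36)=(91*31+36)%997=863 h(65,28)=(65*31+28)%997=49 -> [863, 49]
  L2: h(863,49)=(863*31+49)%997=880 -> [880]
  root = 880 != target 392
Candidate B produces the target root.

Answer: B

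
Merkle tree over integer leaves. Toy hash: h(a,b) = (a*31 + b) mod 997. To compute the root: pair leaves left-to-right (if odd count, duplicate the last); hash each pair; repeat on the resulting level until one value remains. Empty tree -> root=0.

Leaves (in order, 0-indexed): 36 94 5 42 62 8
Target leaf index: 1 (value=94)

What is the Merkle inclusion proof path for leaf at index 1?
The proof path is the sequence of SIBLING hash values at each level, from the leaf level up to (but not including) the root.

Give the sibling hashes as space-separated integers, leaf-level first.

L0 (leaves): [36, 94, 5, 42, 62, 8], target index=1
L1: h(36,94)=(36*31+94)%997=213 [pair 0] h(5,42)=(5*31+42)%997=197 [pair 1] h(62,8)=(62*31+8)%997=933 [pair 2] -> [213, 197, 933]
  Sibling for proof at L0: 36
L2: h(213,197)=(213*31+197)%997=818 [pair 0] h(933,933)=(933*31+933)%997=943 [pair 1] -> [818, 943]
  Sibling for proof at L1: 197
L3: h(818,943)=(818*31+943)%997=379 [pair 0] -> [379]
  Sibling for proof at L2: 943
Root: 379
Proof path (sibling hashes from leaf to root): [36, 197, 943]

Answer: 36 197 943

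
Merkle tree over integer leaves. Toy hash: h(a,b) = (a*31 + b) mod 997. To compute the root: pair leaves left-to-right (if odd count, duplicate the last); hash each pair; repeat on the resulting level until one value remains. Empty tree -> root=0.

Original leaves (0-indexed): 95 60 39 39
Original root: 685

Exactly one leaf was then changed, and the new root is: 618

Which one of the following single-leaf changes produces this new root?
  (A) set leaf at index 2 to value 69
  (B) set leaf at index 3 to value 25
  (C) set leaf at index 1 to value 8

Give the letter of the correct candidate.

Answer: A

Derivation:
Original leaves: [95, 60, 39, 39]
Target new root: 618
Try each candidate change and compute the resulting root:
Candidate A: set leaf[2] = 69 -> leaves = [95, 60, 69, 39]
  L0: [95, 60, 69, 39]
  L1: h(95,60)=(95*31+60)%997=14 h(69,39)=(69*31+39)%997=184 -> [14, 184]
  L2: h(14,184)=(14*31+184)%997=618 -> [618]
  root = 618 == target 618  ** MATCH **
Candidate B: set leaf[3] = 25 -> leaves = [95, 60, 39, 25]
  L0: [95, 60, 39, 25]
  L1: h(95,60)=(95*31+60)%997=14 h(39,25)=(39*31+25)%997=237 -> [14, 237]
  L2: h(14,237)=(14*31+237)%997=671 -> [671]
  root = 671 != target 618
Candidate C: set leaf[1] = 8 -> leaves = [95, 8, 39, 39]
  L0: [95, 8, 39, 39]
  L1: h(95,8)=(95*31+8)%997=959 h(39,39)=(39*31+39)%997=251 -> [959, 251]
  L2: h(959,251)=(959*31+251)%997=70 -> [70]
  root = 70 != target 618
Candidate A produces the target root.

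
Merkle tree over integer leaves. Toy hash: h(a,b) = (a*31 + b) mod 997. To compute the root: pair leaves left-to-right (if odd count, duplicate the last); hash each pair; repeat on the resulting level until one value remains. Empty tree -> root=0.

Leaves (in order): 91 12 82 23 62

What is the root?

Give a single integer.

L0: [91, 12, 82, 23, 62]
L1: h(91,12)=(91*31+12)%997=839 h(82,23)=(82*31+23)%997=571 h(62,62)=(62*31+62)%997=987 -> [839, 571, 987]
L2: h(839,571)=(839*31+571)%997=658 h(987,987)=(987*31+987)%997=677 -> [658, 677]
L3: h(658,677)=(658*31+677)%997=138 -> [138]

Answer: 138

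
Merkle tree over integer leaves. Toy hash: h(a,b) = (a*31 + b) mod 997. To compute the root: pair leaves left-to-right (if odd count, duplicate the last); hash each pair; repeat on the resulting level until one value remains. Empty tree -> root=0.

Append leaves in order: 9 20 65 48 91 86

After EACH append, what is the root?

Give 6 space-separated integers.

Answer: 9 299 382 365 811 651

Derivation:
After append 9 (leaves=[9]):
  L0: [9]
  root=9
After append 20 (leaves=[9, 20]):
  L0: [9, 20]
  L1: h(9,20)=(9*31+20)%997=299 -> [299]
  root=299
After append 65 (leaves=[9, 20, 65]):
  L0: [9, 20, 65]
  L1: h(9,20)=(9*31+20)%997=299 h(65,65)=(65*31+65)%997=86 -> [299, 86]
  L2: h(299,86)=(299*31+86)%997=382 -> [382]
  root=382
After append 48 (leaves=[9, 20, 65, 48]):
  L0: [9, 20, 65, 48]
  L1: h(9,20)=(9*31+20)%997=299 h(65,48)=(65*31+48)%997=69 -> [299, 69]
  L2: h(299,69)=(299*31+69)%997=365 -> [365]
  root=365
After append 91 (leaves=[9, 20, 65, 48, 91]):
  L0: [9, 20, 65, 48, 91]
  L1: h(9,20)=(9*31+20)%997=299 h(65,48)=(65*31+48)%997=69 h(91,91)=(91*31+91)%997=918 -> [299, 69, 918]
  L2: h(299,69)=(299*31+69)%997=365 h(918,918)=(918*31+918)%997=463 -> [365, 463]
  L3: h(365,463)=(365*31+463)%997=811 -> [811]
  root=811
After append 86 (leaves=[9, 20, 65, 48, 91, 86]):
  L0: [9, 20, 65, 48, 91, 86]
  L1: h(9,20)=(9*31+20)%997=299 h(65,48)=(65*31+48)%997=69 h(91,86)=(91*31+86)%997=913 -> [299, 69, 913]
  L2: h(299,69)=(299*31+69)%997=365 h(913,913)=(913*31+913)%997=303 -> [365, 303]
  L3: h(365,303)=(365*31+303)%997=651 -> [651]
  root=651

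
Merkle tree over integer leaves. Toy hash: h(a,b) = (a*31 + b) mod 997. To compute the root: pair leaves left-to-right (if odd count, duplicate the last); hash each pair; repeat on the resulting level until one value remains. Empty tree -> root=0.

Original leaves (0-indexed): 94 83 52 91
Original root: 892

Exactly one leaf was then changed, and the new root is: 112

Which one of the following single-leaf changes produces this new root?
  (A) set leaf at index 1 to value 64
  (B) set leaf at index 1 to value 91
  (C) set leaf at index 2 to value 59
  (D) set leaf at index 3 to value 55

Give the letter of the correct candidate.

Original leaves: [94, 83, 52, 91]
Target new root: 112
Try each candidate change and compute the resulting root:
Candidate A: set leaf[1] = 64 -> leaves = [94, 64, 52, 91]
  L0: [94, 64, 52, 91]
  L1: h(94,64)=(94*31+64)%997=984 h(52,91)=(52*31+91)%997=706 -> [984, 706]
  L2: h(984,706)=(984*31+706)%997=303 -> [303]
  root = 303 != target 112
Candidate B: set leaf[1] = 91 -> leaves = [94, 91, 52, 91]
  L0: [94, 91, 52, 91]
  L1: h(94,91)=(94*31+91)%997=14 h(52,91)=(52*31+91)%997=706 -> [14, 706]
  L2: h(14,706)=(14*31+706)%997=143 -> [143]
  root = 143 != target 112
Candidate C: set leaf[2] = 59 -> leaves = [94, 83, 59, 91]
  L0: [94, 83, 59, 91]
  L1: h(94,83)=(94*31+83)%997=6 h(59,91)=(59*31+91)%997=923 -> [6, 923]
  L2: h(6,923)=(6*31+923)%997=112 -> [112]
  root = 112 == target 112  ** MATCH **
Candidate D: set leaf[3] = 55 -> leaves = [94, 83, 52, 55]
  L0: [94, 83, 52, 55]
  L1: h(94,83)=(94*31+83)%997=6 h(52,55)=(52*31+55)%997=670 -> [6, 670]
  L2: h(6,670)=(6*31+670)%997=856 -> [856]
  root = 856 != target 112
Candidate C produces the target root.

Answer: C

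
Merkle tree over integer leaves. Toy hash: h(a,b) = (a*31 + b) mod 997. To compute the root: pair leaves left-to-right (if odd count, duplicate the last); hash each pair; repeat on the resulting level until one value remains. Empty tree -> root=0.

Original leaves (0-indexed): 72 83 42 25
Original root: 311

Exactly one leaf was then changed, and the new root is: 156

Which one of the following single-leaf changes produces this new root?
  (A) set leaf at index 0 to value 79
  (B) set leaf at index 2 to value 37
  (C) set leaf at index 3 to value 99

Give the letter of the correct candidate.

Original leaves: [72, 83, 42, 25]
Target new root: 156
Try each candidate change and compute the resulting root:
Candidate A: set leaf[0] = 79 -> leaves = [79, 83, 42, 25]
  L0: [79, 83, 42, 25]
  L1: h(79,83)=(79*31+83)%997=538 h(42,25)=(42*31+25)%997=330 -> [538, 330]
  L2: h(538,330)=(538*31+330)%997=59 -> [59]
  root = 59 != target 156
Candidate B: set leaf[2] = 37 -> leaves = [72, 83, 37, 25]
  L0: [72, 83, 37, 25]
  L1: h(72,83)=(72*31+83)%997=321 h(37,25)=(37*31+25)%997=175 -> [321, 175]
  L2: h(321,175)=(321*31+175)%997=156 -> [156]
  root = 156 == target 156  ** MATCH **
Candidate C: set leaf[3] = 99 -> leaves = [72, 83, 42, 99]
  L0: [72, 83, 42, 99]
  L1: h(72,83)=(72*31+83)%997=321 h(42,99)=(42*31+99)%997=404 -> [321, 404]
  L2: h(321,404)=(321*31+404)%997=385 -> [385]
  root = 385 != target 156
Candidate B produces the target root.

Answer: B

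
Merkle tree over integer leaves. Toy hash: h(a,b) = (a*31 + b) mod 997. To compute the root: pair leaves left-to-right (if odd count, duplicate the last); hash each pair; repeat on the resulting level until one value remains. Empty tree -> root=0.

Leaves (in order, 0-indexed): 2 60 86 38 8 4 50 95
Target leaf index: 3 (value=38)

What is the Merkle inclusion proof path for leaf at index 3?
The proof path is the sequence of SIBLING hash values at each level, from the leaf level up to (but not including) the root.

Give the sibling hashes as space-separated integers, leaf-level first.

L0 (leaves): [2, 60, 86, 38, 8, 4, 50, 95], target index=3
L1: h(2,60)=(2*31+60)%997=122 [pair 0] h(86,38)=(86*31+38)%997=710 [pair 1] h(8,4)=(8*31+4)%997=252 [pair 2] h(50,95)=(50*31+95)%997=648 [pair 3] -> [122, 710, 252, 648]
  Sibling for proof at L0: 86
L2: h(122,710)=(122*31+710)%997=504 [pair 0] h(252,648)=(252*31+648)%997=484 [pair 1] -> [504, 484]
  Sibling for proof at L1: 122
L3: h(504,484)=(504*31+484)%997=156 [pair 0] -> [156]
  Sibling for proof at L2: 484
Root: 156
Proof path (sibling hashes from leaf to root): [86, 122, 484]

Answer: 86 122 484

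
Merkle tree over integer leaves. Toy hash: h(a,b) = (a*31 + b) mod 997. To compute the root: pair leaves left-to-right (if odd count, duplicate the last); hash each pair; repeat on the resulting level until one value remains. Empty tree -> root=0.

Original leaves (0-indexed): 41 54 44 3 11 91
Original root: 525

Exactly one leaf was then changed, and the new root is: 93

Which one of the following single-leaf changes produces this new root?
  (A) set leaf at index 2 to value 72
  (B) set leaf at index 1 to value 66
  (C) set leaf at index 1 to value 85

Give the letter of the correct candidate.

Original leaves: [41, 54, 44, 3, 11, 91]
Target new root: 93
Try each candidate change and compute the resulting root:
Candidate A: set leaf[2] = 72 -> leaves = [41, 54, 72, 3, 11, 91]
  L0: [41, 54, 72, 3, 11, 91]
  L1: h(41,54)=(41*31+54)%997=328 h(72,3)=(72*31+3)%997=241 h(11,91)=(11*31+91)%997=432 -> [328, 241, 432]
  L2: h(328,241)=(328*31+241)%997=439 h(432,432)=(432*31+432)%997=863 -> [439, 863]
  L3: h(439,863)=(439*31+863)%997=514 -> [514]
  root = 514 != target 93
Candidate B: set leaf[1] = 66 -> leaves = [41, 66, 44, 3, 11, 91]
  L0: [41, 66, 44, 3, 11, 91]
  L1: h(41,66)=(41*31+66)%997=340 h(44,3)=(44*31+3)%997=370 h(11,91)=(11*31+91)%997=432 -> [340, 370, 432]
  L2: h(340,370)=(340*31+370)%997=940 h(432,432)=(432*31+432)%997=863 -> [940, 863]
  L3: h(940,863)=(940*31+863)%997=93 -> [93]
  root = 93 == target 93  ** MATCH **
Candidate C: set leaf[1] = 85 -> leaves = [41, 85, 44, 3, 11, 91]
  L0: [41, 85, 44, 3, 11, 91]
  L1: h(41,85)=(41*31+85)%997=359 h(44,3)=(44*31+3)%997=370 h(11,91)=(11*31+91)%997=432 -> [359, 370, 432]
  L2: h(359,370)=(359*31+370)%997=532 h(432,432)=(432*31+432)%997=863 -> [532, 863]
  L3: h(532,863)=(532*31+863)%997=406 -> [406]
  root = 406 != target 93
Candidate B produces the target root.

Answer: B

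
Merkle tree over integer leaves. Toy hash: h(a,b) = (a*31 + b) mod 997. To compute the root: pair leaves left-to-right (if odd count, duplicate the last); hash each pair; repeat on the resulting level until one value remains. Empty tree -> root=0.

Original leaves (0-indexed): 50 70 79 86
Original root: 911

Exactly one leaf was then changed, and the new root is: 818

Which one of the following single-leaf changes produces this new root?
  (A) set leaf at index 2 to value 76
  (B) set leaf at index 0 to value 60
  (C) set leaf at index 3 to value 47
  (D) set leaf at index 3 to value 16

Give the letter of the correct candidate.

Answer: A

Derivation:
Original leaves: [50, 70, 79, 86]
Target new root: 818
Try each candidate change and compute the resulting root:
Candidate A: set leaf[2] = 76 -> leaves = [50, 70, 76, 86]
  L0: [50, 70, 76, 86]
  L1: h(50,70)=(50*31+70)%997=623 h(76,86)=(76*31+86)%997=448 -> [623, 448]
  L2: h(623,448)=(623*31+448)%997=818 -> [818]
  root = 818 == target 818  ** MATCH **
Candidate B: set leaf[0] = 60 -> leaves = [60, 70, 79, 86]
  L0: [60, 70, 79, 86]
  L1: h(60,70)=(60*31+70)%997=933 h(79,86)=(79*31+86)%997=541 -> [933, 541]
  L2: h(933,541)=(933*31+541)%997=551 -> [551]
  root = 551 != target 818
Candidate C: set leaf[3] = 47 -> leaves = [50, 70, 79, 47]
  L0: [50, 70, 79, 47]
  L1: h(50,70)=(50*31+70)%997=623 h(79,47)=(79*31+47)%997=502 -> [623, 502]
  L2: h(623,502)=(623*31+502)%997=872 -> [872]
  root = 872 != target 818
Candidate D: set leaf[3] = 16 -> leaves = [50, 70, 79, 16]
  L0: [50, 70, 79, 16]
  L1: h(50,70)=(50*31+70)%997=623 h(79,16)=(79*31+16)%997=471 -> [623, 471]
  L2: h(623,471)=(623*31+471)%997=841 -> [841]
  root = 841 != target 818
Candidate A produces the target root.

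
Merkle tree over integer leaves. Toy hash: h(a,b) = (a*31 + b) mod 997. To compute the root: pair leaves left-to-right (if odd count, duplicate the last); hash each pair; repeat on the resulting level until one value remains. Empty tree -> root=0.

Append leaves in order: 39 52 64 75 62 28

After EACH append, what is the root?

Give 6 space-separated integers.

After append 39 (leaves=[39]):
  L0: [39]
  root=39
After append 52 (leaves=[39, 52]):
  L0: [39, 52]
  L1: h(39,52)=(39*31+52)%997=264 -> [264]
  root=264
After append 64 (leaves=[39, 52, 64]):
  L0: [39, 52, 64]
  L1: h(39,52)=(39*31+52)%997=264 h(64,64)=(64*31+64)%997=54 -> [264, 54]
  L2: h(264,54)=(264*31+54)%997=262 -> [262]
  root=262
After append 75 (leaves=[39, 52, 64, 75]):
  L0: [39, 52, 64, 75]
  L1: h(39,52)=(39*31+52)%997=264 h(64,75)=(64*31+75)%997=65 -> [264, 65]
  L2: h(264,65)=(264*31+65)%997=273 -> [273]
  root=273
After append 62 (leaves=[39, 52, 64, 75, 62]):
  L0: [39, 52, 64, 75, 62]
  L1: h(39,52)=(39*31+52)%997=264 h(64,75)=(64*31+75)%997=65 h(62,62)=(62*31+62)%997=987 -> [264, 65, 987]
  L2: h(264,65)=(264*31+65)%997=273 h(987,987)=(987*31+987)%997=677 -> [273, 677]
  L3: h(273,677)=(273*31+677)%997=167 -> [167]
  root=167
After append 28 (leaves=[39, 52, 64, 75, 62, 28]):
  L0: [39, 52, 64, 75, 62, 28]
  L1: h(39,52)=(39*31+52)%997=264 h(64,75)=(64*31+75)%997=65 h(62,28)=(62*31+28)%997=953 -> [264, 65, 953]
  L2: h(264,65)=(264*31+65)%997=273 h(953,953)=(953*31+953)%997=586 -> [273, 586]
  L3: h(273,586)=(273*31+586)%997=76 -> [76]
  root=76

Answer: 39 264 262 273 167 76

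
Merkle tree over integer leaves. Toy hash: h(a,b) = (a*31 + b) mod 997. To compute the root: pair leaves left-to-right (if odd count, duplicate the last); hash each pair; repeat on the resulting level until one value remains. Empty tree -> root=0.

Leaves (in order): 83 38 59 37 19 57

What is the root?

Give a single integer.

Answer: 474

Derivation:
L0: [83, 38, 59, 37, 19, 57]
L1: h(83,38)=(83*31+38)%997=617 h(59,37)=(59*31+37)%997=869 h(19,57)=(19*31+57)%997=646 -> [617, 869, 646]
L2: h(617,869)=(617*31+869)%997=56 h(646,646)=(646*31+646)%997=732 -> [56, 732]
L3: h(56,732)=(56*31+732)%997=474 -> [474]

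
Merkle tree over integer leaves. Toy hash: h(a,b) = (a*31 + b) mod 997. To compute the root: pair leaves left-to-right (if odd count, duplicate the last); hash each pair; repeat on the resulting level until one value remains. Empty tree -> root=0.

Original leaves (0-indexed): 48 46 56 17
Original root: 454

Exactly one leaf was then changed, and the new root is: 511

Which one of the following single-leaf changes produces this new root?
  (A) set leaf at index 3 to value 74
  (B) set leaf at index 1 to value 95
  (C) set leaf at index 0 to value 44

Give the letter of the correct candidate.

Answer: A

Derivation:
Original leaves: [48, 46, 56, 17]
Target new root: 511
Try each candidate change and compute the resulting root:
Candidate A: set leaf[3] = 74 -> leaves = [48, 46, 56, 74]
  L0: [48, 46, 56, 74]
  L1: h(48,46)=(48*31+46)%997=537 h(56,74)=(56*31+74)%997=813 -> [537, 813]
  L2: h(537,813)=(537*31+813)%997=511 -> [511]
  root = 511 == target 511  ** MATCH **
Candidate B: set leaf[1] = 95 -> leaves = [48, 95, 56, 17]
  L0: [48, 95, 56, 17]
  L1: h(48,95)=(48*31+95)%997=586 h(56,17)=(56*31+17)%997=756 -> [586, 756]
  L2: h(586,756)=(586*31+756)%997=976 -> [976]
  root = 976 != target 511
Candidate C: set leaf[0] = 44 -> leaves = [44, 46, 56, 17]
  L0: [44, 46, 56, 17]
  L1: h(44,46)=(44*31+46)%997=413 h(56,17)=(56*31+17)%997=756 -> [413, 756]
  L2: h(413,756)=(413*31+756)%997=598 -> [598]
  root = 598 != target 511
Candidate A produces the target root.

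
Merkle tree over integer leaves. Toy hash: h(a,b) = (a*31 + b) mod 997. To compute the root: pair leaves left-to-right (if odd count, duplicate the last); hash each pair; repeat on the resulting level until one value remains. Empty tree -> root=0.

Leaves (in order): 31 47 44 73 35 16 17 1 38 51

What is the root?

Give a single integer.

L0: [31, 47, 44, 73, 35, 16, 17, 1, 38, 51]
L1: h(31,47)=(31*31+47)%997=11 h(44,73)=(44*31+73)%997=440 h(35,16)=(35*31+16)%997=104 h(17,1)=(17*31+1)%997=528 h(38,51)=(38*31+51)%997=232 -> [11, 440, 104, 528, 232]
L2: h(11,440)=(11*31+440)%997=781 h(104,528)=(104*31+528)%997=761 h(232,232)=(232*31+232)%997=445 -> [781, 761, 445]
L3: h(781,761)=(781*31+761)%997=47 h(445,445)=(445*31+445)%997=282 -> [47, 282]
L4: h(47,282)=(47*31+282)%997=742 -> [742]

Answer: 742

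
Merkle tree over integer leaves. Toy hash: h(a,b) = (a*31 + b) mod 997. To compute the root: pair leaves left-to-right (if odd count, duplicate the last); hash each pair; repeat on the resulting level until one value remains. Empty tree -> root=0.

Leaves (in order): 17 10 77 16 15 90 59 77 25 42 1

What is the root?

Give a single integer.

L0: [17, 10, 77, 16, 15, 90, 59, 77, 25, 42, 1]
L1: h(17,10)=(17*31+10)%997=537 h(77,16)=(77*31+16)%997=409 h(15,90)=(15*31+90)%997=555 h(59,77)=(59*31+77)%997=909 h(25,42)=(25*31+42)%997=817 h(1,1)=(1*31+1)%997=32 -> [537, 409, 555, 909, 817, 32]
L2: h(537,409)=(537*31+409)%997=107 h(555,909)=(555*31+909)%997=168 h(817,32)=(817*31+32)%997=434 -> [107, 168, 434]
L3: h(107,168)=(107*31+168)%997=494 h(434,434)=(434*31+434)%997=927 -> [494, 927]
L4: h(494,927)=(494*31+927)%997=289 -> [289]

Answer: 289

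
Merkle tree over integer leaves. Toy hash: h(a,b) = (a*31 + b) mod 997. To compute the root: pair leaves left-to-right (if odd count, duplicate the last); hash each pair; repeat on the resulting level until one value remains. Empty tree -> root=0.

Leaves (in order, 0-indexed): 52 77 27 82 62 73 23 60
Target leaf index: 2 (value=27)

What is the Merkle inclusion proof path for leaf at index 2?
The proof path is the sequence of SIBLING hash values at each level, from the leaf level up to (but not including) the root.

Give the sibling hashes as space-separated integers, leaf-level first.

Answer: 82 692 804

Derivation:
L0 (leaves): [52, 77, 27, 82, 62, 73, 23, 60], target index=2
L1: h(52,77)=(52*31+77)%997=692 [pair 0] h(27,82)=(27*31+82)%997=919 [pair 1] h(62,73)=(62*31+73)%997=1 [pair 2] h(23,60)=(23*31+60)%997=773 [pair 3] -> [692, 919, 1, 773]
  Sibling for proof at L0: 82
L2: h(692,919)=(692*31+919)%997=437 [pair 0] h(1,773)=(1*31+773)%997=804 [pair 1] -> [437, 804]
  Sibling for proof at L1: 692
L3: h(437,804)=(437*31+804)%997=393 [pair 0] -> [393]
  Sibling for proof at L2: 804
Root: 393
Proof path (sibling hashes from leaf to root): [82, 692, 804]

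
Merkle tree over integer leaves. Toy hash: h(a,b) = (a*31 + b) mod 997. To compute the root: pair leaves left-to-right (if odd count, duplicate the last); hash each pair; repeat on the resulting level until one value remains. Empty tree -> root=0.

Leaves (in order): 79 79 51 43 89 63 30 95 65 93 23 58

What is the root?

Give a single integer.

Answer: 768

Derivation:
L0: [79, 79, 51, 43, 89, 63, 30, 95, 65, 93, 23, 58]
L1: h(79,79)=(79*31+79)%997=534 h(51,43)=(51*31+43)%997=627 h(89,63)=(89*31+63)%997=828 h(30,95)=(30*31+95)%997=28 h(65,93)=(65*31+93)%997=114 h(23,58)=(23*31+58)%997=771 -> [534, 627, 828, 28, 114, 771]
L2: h(534,627)=(534*31+627)%997=232 h(828,28)=(828*31+28)%997=771 h(114,771)=(114*31+771)%997=317 -> [232, 771, 317]
L3: h(232,771)=(232*31+771)%997=984 h(317,317)=(317*31+317)%997=174 -> [984, 174]
L4: h(984,174)=(984*31+174)%997=768 -> [768]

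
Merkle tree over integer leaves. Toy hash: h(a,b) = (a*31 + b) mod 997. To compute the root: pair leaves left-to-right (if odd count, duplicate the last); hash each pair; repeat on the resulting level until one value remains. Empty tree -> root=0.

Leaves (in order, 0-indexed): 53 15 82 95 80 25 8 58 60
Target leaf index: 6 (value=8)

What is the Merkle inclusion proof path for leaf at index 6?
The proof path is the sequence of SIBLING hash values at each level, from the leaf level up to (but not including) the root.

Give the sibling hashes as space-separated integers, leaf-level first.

L0 (leaves): [53, 15, 82, 95, 80, 25, 8, 58, 60], target index=6
L1: h(53,15)=(53*31+15)%997=661 [pair 0] h(82,95)=(82*31+95)%997=643 [pair 1] h(80,25)=(80*31+25)%997=511 [pair 2] h(8,58)=(8*31+58)%997=306 [pair 3] h(60,60)=(60*31+60)%997=923 [pair 4] -> [661, 643, 511, 306, 923]
  Sibling for proof at L0: 58
L2: h(661,643)=(661*31+643)%997=197 [pair 0] h(511,306)=(511*31+306)%997=195 [pair 1] h(923,923)=(923*31+923)%997=623 [pair 2] -> [197, 195, 623]
  Sibling for proof at L1: 511
L3: h(197,195)=(197*31+195)%997=320 [pair 0] h(623,623)=(623*31+623)%997=993 [pair 1] -> [320, 993]
  Sibling for proof at L2: 197
L4: h(320,993)=(320*31+993)%997=943 [pair 0] -> [943]
  Sibling for proof at L3: 993
Root: 943
Proof path (sibling hashes from leaf to root): [58, 511, 197, 993]

Answer: 58 511 197 993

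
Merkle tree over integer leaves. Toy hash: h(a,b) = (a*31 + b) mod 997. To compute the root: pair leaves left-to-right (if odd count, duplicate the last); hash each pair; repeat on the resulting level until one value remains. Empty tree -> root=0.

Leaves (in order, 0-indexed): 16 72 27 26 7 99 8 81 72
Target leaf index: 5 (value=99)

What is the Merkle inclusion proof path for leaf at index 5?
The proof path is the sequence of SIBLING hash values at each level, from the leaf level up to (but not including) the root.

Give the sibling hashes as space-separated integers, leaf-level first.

L0 (leaves): [16, 72, 27, 26, 7, 99, 8, 81, 72], target index=5
L1: h(16,72)=(16*31+72)%997=568 [pair 0] h(27,26)=(27*31+26)%997=863 [pair 1] h(7,99)=(7*31+99)%997=316 [pair 2] h(8,81)=(8*31+81)%997=329 [pair 3] h(72,72)=(72*31+72)%997=310 [pair 4] -> [568, 863, 316, 329, 310]
  Sibling for proof at L0: 7
L2: h(568,863)=(568*31+863)%997=525 [pair 0] h(316,329)=(316*31+329)%997=155 [pair 1] h(310,310)=(310*31+310)%997=947 [pair 2] -> [525, 155, 947]
  Sibling for proof at L1: 329
L3: h(525,155)=(525*31+155)%997=478 [pair 0] h(947,947)=(947*31+947)%997=394 [pair 1] -> [478, 394]
  Sibling for proof at L2: 525
L4: h(478,394)=(478*31+394)%997=257 [pair 0] -> [257]
  Sibling for proof at L3: 394
Root: 257
Proof path (sibling hashes from leaf to root): [7, 329, 525, 394]

Answer: 7 329 525 394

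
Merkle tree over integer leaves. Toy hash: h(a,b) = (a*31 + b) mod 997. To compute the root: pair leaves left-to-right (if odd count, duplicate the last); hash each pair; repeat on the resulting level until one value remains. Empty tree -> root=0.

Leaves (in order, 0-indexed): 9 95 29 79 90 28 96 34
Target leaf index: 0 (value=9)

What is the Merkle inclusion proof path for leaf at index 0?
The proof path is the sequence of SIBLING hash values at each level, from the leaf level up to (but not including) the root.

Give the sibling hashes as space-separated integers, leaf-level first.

Answer: 95 978 638

Derivation:
L0 (leaves): [9, 95, 29, 79, 90, 28, 96, 34], target index=0
L1: h(9,95)=(9*31+95)%997=374 [pair 0] h(29,79)=(29*31+79)%997=978 [pair 1] h(90,28)=(90*31+28)%997=824 [pair 2] h(96,34)=(96*31+34)%997=19 [pair 3] -> [374, 978, 824, 19]
  Sibling for proof at L0: 95
L2: h(374,978)=(374*31+978)%997=608 [pair 0] h(824,19)=(824*31+19)%997=638 [pair 1] -> [608, 638]
  Sibling for proof at L1: 978
L3: h(608,638)=(608*31+638)%997=543 [pair 0] -> [543]
  Sibling for proof at L2: 638
Root: 543
Proof path (sibling hashes from leaf to root): [95, 978, 638]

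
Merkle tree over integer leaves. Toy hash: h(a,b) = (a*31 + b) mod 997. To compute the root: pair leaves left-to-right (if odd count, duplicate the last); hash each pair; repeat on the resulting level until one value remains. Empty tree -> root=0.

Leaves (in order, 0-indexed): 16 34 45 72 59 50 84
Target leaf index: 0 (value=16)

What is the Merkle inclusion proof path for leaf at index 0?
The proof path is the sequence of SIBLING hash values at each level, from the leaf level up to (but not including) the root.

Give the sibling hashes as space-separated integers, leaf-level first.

Answer: 34 470 120

Derivation:
L0 (leaves): [16, 34, 45, 72, 59, 50, 84], target index=0
L1: h(16,34)=(16*31+34)%997=530 [pair 0] h(45,72)=(45*31+72)%997=470 [pair 1] h(59,50)=(59*31+50)%997=882 [pair 2] h(84,84)=(84*31+84)%997=694 [pair 3] -> [530, 470, 882, 694]
  Sibling for proof at L0: 34
L2: h(530,470)=(530*31+470)%997=948 [pair 0] h(882,694)=(882*31+694)%997=120 [pair 1] -> [948, 120]
  Sibling for proof at L1: 470
L3: h(948,120)=(948*31+120)%997=595 [pair 0] -> [595]
  Sibling for proof at L2: 120
Root: 595
Proof path (sibling hashes from leaf to root): [34, 470, 120]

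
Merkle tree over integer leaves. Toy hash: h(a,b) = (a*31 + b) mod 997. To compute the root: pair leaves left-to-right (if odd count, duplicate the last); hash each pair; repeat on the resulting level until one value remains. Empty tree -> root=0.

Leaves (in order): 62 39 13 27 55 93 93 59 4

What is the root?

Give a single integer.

Answer: 431

Derivation:
L0: [62, 39, 13, 27, 55, 93, 93, 59, 4]
L1: h(62,39)=(62*31+39)%997=964 h(13,27)=(13*31+27)%997=430 h(55,93)=(55*31+93)%997=801 h(93,59)=(93*31+59)%997=948 h(4,4)=(4*31+4)%997=128 -> [964, 430, 801, 948, 128]
L2: h(964,430)=(964*31+430)%997=404 h(801,948)=(801*31+948)%997=854 h(128,128)=(128*31+128)%997=108 -> [404, 854, 108]
L3: h(404,854)=(404*31+854)%997=417 h(108,108)=(108*31+108)%997=465 -> [417, 465]
L4: h(417,465)=(417*31+465)%997=431 -> [431]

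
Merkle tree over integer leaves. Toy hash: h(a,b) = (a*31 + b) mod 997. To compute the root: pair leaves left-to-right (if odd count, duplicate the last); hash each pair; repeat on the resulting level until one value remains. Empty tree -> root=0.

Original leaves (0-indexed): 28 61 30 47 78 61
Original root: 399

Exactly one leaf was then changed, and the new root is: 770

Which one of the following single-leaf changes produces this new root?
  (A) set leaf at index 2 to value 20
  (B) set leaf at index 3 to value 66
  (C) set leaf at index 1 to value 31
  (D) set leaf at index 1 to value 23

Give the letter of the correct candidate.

Answer: D

Derivation:
Original leaves: [28, 61, 30, 47, 78, 61]
Target new root: 770
Try each candidate change and compute the resulting root:
Candidate A: set leaf[2] = 20 -> leaves = [28, 61, 20, 47, 78, 61]
  L0: [28, 61, 20, 47, 78, 61]
  L1: h(28,61)=(28*31+61)%997=929 h(20,47)=(20*31+47)%997=667 h(78,61)=(78*31+61)%997=485 -> [929, 667, 485]
  L2: h(929,667)=(929*31+667)%997=553 h(485,485)=(485*31+485)%997=565 -> [553, 565]
  L3: h(553,565)=(553*31+565)%997=759 -> [759]
  root = 759 != target 770
Candidate B: set leaf[3] = 66 -> leaves = [28, 61, 30, 66, 78, 61]
  L0: [28, 61, 30, 66, 78, 61]
  L1: h(28,61)=(28*31+61)%997=929 h(30,66)=(30*31+66)%997=996 h(78,61)=(78*31+61)%997=485 -> [929, 996, 485]
  L2: h(929,996)=(929*31+996)%997=882 h(485,485)=(485*31+485)%997=565 -> [882, 565]
  L3: h(882,565)=(882*31+565)%997=988 -> [988]
  root = 988 != target 770
Candidate C: set leaf[1] = 31 -> leaves = [28, 31, 30, 47, 78, 61]
  L0: [28, 31, 30, 47, 78, 61]
  L1: h(28,31)=(28*31+31)%997=899 h(30,47)=(30*31+47)%997=977 h(78,61)=(78*31+61)%997=485 -> [899, 977, 485]
  L2: h(899,977)=(899*31+977)%997=930 h(485,485)=(485*31+485)%997=565 -> [930, 565]
  L3: h(930,565)=(930*31+565)%997=482 -> [482]
  root = 482 != target 770
Candidate D: set leaf[1] = 23 -> leaves = [28, 23, 30, 47, 78, 61]
  L0: [28, 23, 30, 47, 78, 61]
  L1: h(28,23)=(28*31+23)%997=891 h(30,47)=(30*31+47)%997=977 h(78,61)=(78*31+61)%997=485 -> [891, 977, 485]
  L2: h(891,977)=(891*31+977)%997=682 h(485,485)=(485*31+485)%997=565 -> [682, 565]
  L3: h(682,565)=(682*31+565)%997=770 -> [770]
  root = 770 == target 770  ** MATCH **
Candidate D produces the target root.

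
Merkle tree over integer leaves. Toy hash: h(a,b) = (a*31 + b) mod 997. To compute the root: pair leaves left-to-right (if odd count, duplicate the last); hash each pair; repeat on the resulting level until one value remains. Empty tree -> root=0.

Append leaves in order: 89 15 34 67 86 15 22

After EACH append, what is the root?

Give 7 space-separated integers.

After append 89 (leaves=[89]):
  L0: [89]
  root=89
After append 15 (leaves=[89, 15]):
  L0: [89, 15]
  L1: h(89,15)=(89*31+15)%997=780 -> [780]
  root=780
After append 34 (leaves=[89, 15, 34]):
  L0: [89, 15, 34]
  L1: h(89,15)=(89*31+15)%997=780 h(34,34)=(34*31+34)%997=91 -> [780, 91]
  L2: h(780,91)=(780*31+91)%997=343 -> [343]
  root=343
After append 67 (leaves=[89, 15, 34, 67]):
  L0: [89, 15, 34, 67]
  L1: h(89,15)=(89*31+15)%997=780 h(34,67)=(34*31+67)%997=124 -> [780, 124]
  L2: h(780,124)=(780*31+124)%997=376 -> [376]
  root=376
After append 86 (leaves=[89, 15, 34, 67, 86]):
  L0: [89, 15, 34, 67, 86]
  L1: h(89,15)=(89*31+15)%997=780 h(34,67)=(34*31+67)%997=124 h(86,86)=(86*31+86)%997=758 -> [780, 124, 758]
  L2: h(780,124)=(780*31+124)%997=376 h(758,758)=(758*31+758)%997=328 -> [376, 328]
  L3: h(376,328)=(376*31+328)%997=20 -> [20]
  root=20
After append 15 (leaves=[89, 15, 34, 67, 86, 15]):
  L0: [89, 15, 34, 67, 86, 15]
  L1: h(89,15)=(89*31+15)%997=780 h(34,67)=(34*31+67)%997=124 h(86,15)=(86*31+15)%997=687 -> [780, 124, 687]
  L2: h(780,124)=(780*31+124)%997=376 h(687,687)=(687*31+687)%997=50 -> [376, 50]
  L3: h(376,50)=(376*31+50)%997=739 -> [739]
  root=739
After append 22 (leaves=[89, 15, 34, 67, 86, 15, 22]):
  L0: [89, 15, 34, 67, 86, 15, 22]
  L1: h(89,15)=(89*31+15)%997=780 h(34,67)=(34*31+67)%997=124 h(86,15)=(86*31+15)%997=687 h(22,22)=(22*31+22)%997=704 -> [780, 124, 687, 704]
  L2: h(780,124)=(780*31+124)%997=376 h(687,704)=(687*31+704)%997=67 -> [376, 67]
  L3: h(376,67)=(376*31+67)%997=756 -> [756]
  root=756

Answer: 89 780 343 376 20 739 756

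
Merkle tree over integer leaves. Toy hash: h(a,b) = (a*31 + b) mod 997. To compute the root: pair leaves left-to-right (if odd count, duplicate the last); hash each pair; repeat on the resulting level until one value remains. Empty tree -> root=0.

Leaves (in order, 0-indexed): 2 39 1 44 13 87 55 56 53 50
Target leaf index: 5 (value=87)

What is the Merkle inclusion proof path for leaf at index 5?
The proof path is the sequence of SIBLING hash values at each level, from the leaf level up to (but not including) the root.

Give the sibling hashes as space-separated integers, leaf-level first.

L0 (leaves): [2, 39, 1, 44, 13, 87, 55, 56, 53, 50], target index=5
L1: h(2,39)=(2*31+39)%997=101 [pair 0] h(1,44)=(1*31+44)%997=75 [pair 1] h(13,87)=(13*31+87)%997=490 [pair 2] h(55,56)=(55*31+56)%997=764 [pair 3] h(53,50)=(53*31+50)%997=696 [pair 4] -> [101, 75, 490, 764, 696]
  Sibling for proof at L0: 13
L2: h(101,75)=(101*31+75)%997=215 [pair 0] h(490,764)=(490*31+764)%997=2 [pair 1] h(696,696)=(696*31+696)%997=338 [pair 2] -> [215, 2, 338]
  Sibling for proof at L1: 764
L3: h(215,2)=(215*31+2)%997=685 [pair 0] h(338,338)=(338*31+338)%997=846 [pair 1] -> [685, 846]
  Sibling for proof at L2: 215
L4: h(685,846)=(685*31+846)%997=147 [pair 0] -> [147]
  Sibling for proof at L3: 846
Root: 147
Proof path (sibling hashes from leaf to root): [13, 764, 215, 846]

Answer: 13 764 215 846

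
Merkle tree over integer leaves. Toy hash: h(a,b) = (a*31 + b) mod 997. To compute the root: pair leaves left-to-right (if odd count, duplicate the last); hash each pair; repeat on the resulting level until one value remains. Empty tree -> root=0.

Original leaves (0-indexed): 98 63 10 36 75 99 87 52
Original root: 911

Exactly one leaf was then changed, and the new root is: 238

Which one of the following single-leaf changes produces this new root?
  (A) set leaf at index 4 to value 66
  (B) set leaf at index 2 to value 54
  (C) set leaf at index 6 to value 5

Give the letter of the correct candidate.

Answer: A

Derivation:
Original leaves: [98, 63, 10, 36, 75, 99, 87, 52]
Target new root: 238
Try each candidate change and compute the resulting root:
Candidate A: set leaf[4] = 66 -> leaves = [98, 63, 10, 36, 66, 99, 87, 52]
  L0: [98, 63, 10, 36, 66, 99, 87, 52]
  L1: h(98,63)=(98*31+63)%997=110 h(10,36)=(10*31+36)%997=346 h(66,99)=(66*31+99)%997=151 h(87,52)=(87*31+52)%997=755 -> [110, 346, 151, 755]
  L2: h(110,346)=(110*31+346)%997=765 h(151,755)=(151*31+755)%997=451 -> [765, 451]
  L3: h(765,451)=(765*31+451)%997=238 -> [238]
  root = 238 == target 238  ** MATCH **
Candidate B: set leaf[2] = 54 -> leaves = [98, 63, 54, 36, 75, 99, 87, 52]
  L0: [98, 63, 54, 36, 75, 99, 87, 52]
  L1: h(98,63)=(98*31+63)%997=110 h(54,36)=(54*31+36)%997=713 h(75,99)=(75*31+99)%997=430 h(87,52)=(87*31+52)%997=755 -> [110, 713, 430, 755]
  L2: h(110,713)=(110*31+713)%997=135 h(430,755)=(430*31+755)%997=127 -> [135, 127]
  L3: h(135,127)=(135*31+127)%997=324 -> [324]
  root = 324 != target 238
Candidate C: set leaf[6] = 5 -> leaves = [98, 63, 10, 36, 75, 99, 5, 52]
  L0: [98, 63, 10, 36, 75, 99, 5, 52]
  L1: h(98,63)=(98*31+63)%997=110 h(10,36)=(10*31+36)%997=346 h(75,99)=(75*31+99)%997=430 h(5,52)=(5*31+52)%997=207 -> [110, 346, 430, 207]
  L2: h(110,346)=(110*31+346)%997=765 h(430,207)=(430*31+207)%997=576 -> [765, 576]
  L3: h(765,576)=(765*31+576)%997=363 -> [363]
  root = 363 != target 238
Candidate A produces the target root.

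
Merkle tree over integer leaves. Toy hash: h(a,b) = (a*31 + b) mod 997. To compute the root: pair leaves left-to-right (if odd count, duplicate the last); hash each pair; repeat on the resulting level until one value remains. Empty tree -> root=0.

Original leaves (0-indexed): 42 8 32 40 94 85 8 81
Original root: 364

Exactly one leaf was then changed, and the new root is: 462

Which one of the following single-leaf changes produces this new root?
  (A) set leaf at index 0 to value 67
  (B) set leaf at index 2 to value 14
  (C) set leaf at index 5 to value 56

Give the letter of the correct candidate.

Answer: C

Derivation:
Original leaves: [42, 8, 32, 40, 94, 85, 8, 81]
Target new root: 462
Try each candidate change and compute the resulting root:
Candidate A: set leaf[0] = 67 -> leaves = [67, 8, 32, 40, 94, 85, 8, 81]
  L0: [67, 8, 32, 40, 94, 85, 8, 81]
  L1: h(67,8)=(67*31+8)%997=91 h(32,40)=(32*31+40)%997=35 h(94,85)=(94*31+85)%997=8 h(8,81)=(8*31+81)%997=329 -> [91, 35, 8, 329]
  L2: h(91,35)=(91*31+35)%997=862 h(8,329)=(8*31+329)%997=577 -> [862, 577]
  L3: h(862,577)=(862*31+577)%997=380 -> [380]
  root = 380 != target 462
Candidate B: set leaf[2] = 14 -> leaves = [42, 8, 14, 40, 94, 85, 8, 81]
  L0: [42, 8, 14, 40, 94, 85, 8, 81]
  L1: h(42,8)=(42*31+8)%997=313 h(14,40)=(14*31+40)%997=474 h(94,85)=(94*31+85)%997=8 h(8,81)=(8*31+81)%997=329 -> [313, 474, 8, 329]
  L2: h(313,474)=(313*31+474)%997=207 h(8,329)=(8*31+329)%997=577 -> [207, 577]
  L3: h(207,577)=(207*31+577)%997=15 -> [15]
  root = 15 != target 462
Candidate C: set leaf[5] = 56 -> leaves = [42, 8, 32, 40, 94, 56, 8, 81]
  L0: [42, 8, 32, 40, 94, 56, 8, 81]
  L1: h(42,8)=(42*31+8)%997=313 h(32,40)=(32*31+40)%997=35 h(94,56)=(94*31+56)%997=976 h(8,81)=(8*31+81)%997=329 -> [313, 35, 976, 329]
  L2: h(313,35)=(313*31+35)%997=765 h(976,329)=(976*31+329)%997=675 -> [765, 675]
  L3: h(765,675)=(765*31+675)%997=462 -> [462]
  root = 462 == target 462  ** MATCH **
Candidate C produces the target root.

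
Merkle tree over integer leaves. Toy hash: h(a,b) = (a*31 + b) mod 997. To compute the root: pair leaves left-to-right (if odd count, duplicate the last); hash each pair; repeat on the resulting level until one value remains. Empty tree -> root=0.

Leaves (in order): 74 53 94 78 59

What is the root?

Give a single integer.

L0: [74, 53, 94, 78, 59]
L1: h(74,53)=(74*31+53)%997=353 h(94,78)=(94*31+78)%997=1 h(59,59)=(59*31+59)%997=891 -> [353, 1, 891]
L2: h(353,1)=(353*31+1)%997=974 h(891,891)=(891*31+891)%997=596 -> [974, 596]
L3: h(974,596)=(974*31+596)%997=880 -> [880]

Answer: 880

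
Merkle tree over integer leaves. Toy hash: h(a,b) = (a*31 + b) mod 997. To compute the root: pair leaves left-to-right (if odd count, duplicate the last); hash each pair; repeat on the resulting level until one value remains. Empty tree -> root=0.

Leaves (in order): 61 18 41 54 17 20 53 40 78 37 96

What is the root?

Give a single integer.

L0: [61, 18, 41, 54, 17, 20, 53, 40, 78, 37, 96]
L1: h(61,18)=(61*31+18)%997=912 h(41,54)=(41*31+54)%997=328 h(17,20)=(17*31+20)%997=547 h(53,40)=(53*31+40)%997=686 h(78,37)=(78*31+37)%997=461 h(96,96)=(96*31+96)%997=81 -> [912, 328, 547, 686, 461, 81]
L2: h(912,328)=(912*31+328)%997=684 h(547,686)=(547*31+686)%997=694 h(461,81)=(461*31+81)%997=414 -> [684, 694, 414]
L3: h(684,694)=(684*31+694)%997=961 h(414,414)=(414*31+414)%997=287 -> [961, 287]
L4: h(961,287)=(961*31+287)%997=168 -> [168]

Answer: 168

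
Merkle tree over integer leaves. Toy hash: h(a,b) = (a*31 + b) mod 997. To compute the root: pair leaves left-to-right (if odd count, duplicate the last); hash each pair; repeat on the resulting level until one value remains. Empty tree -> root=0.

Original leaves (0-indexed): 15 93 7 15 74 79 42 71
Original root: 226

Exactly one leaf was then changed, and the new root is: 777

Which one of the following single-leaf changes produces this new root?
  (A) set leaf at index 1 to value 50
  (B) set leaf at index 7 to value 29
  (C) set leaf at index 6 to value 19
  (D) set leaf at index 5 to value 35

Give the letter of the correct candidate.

Original leaves: [15, 93, 7, 15, 74, 79, 42, 71]
Target new root: 777
Try each candidate change and compute the resulting root:
Candidate A: set leaf[1] = 50 -> leaves = [15, 50, 7, 15, 74, 79, 42, 71]
  L0: [15, 50, 7, 15, 74, 79, 42, 71]
  L1: h(15,50)=(15*31+50)%997=515 h(7,15)=(7*31+15)%997=232 h(74,79)=(74*31+79)%997=379 h(42,71)=(42*31+71)%997=376 -> [515, 232, 379, 376]
  L2: h(515,232)=(515*31+232)%997=245 h(379,376)=(379*31+376)%997=161 -> [245, 161]
  L3: h(245,161)=(245*31+161)%997=777 -> [777]
  root = 777 == target 777  ** MATCH **
Candidate B: set leaf[7] = 29 -> leaves = [15, 93, 7, 15, 74, 79, 42, 29]
  L0: [15, 93, 7, 15, 74, 79, 42, 29]
  L1: h(15,93)=(15*31+93)%997=558 h(7,15)=(7*31+15)%997=232 h(74,79)=(74*31+79)%997=379 h(42,29)=(42*31+29)%997=334 -> [558, 232, 379, 334]
  L2: h(558,232)=(558*31+232)%997=581 h(379,334)=(379*31+334)%997=119 -> [581, 119]
  L3: h(581,119)=(581*31+119)%997=184 -> [184]
  root = 184 != target 777
Candidate C: set leaf[6] = 19 -> leaves = [15, 93, 7, 15, 74, 79, 19, 71]
  L0: [15, 93, 7, 15, 74, 79, 19, 71]
  L1: h(15,93)=(15*31+93)%997=558 h(7,15)=(7*31+15)%997=232 h(74,79)=(74*31+79)%997=379 h(19,71)=(19*31+71)%997=660 -> [558, 232, 379, 660]
  L2: h(558,232)=(558*31+232)%997=581 h(379,660)=(379*31+660)%997=445 -> [581, 445]
  L3: h(581,445)=(581*31+445)%997=510 -> [510]
  root = 510 != target 777
Candidate D: set leaf[5] = 35 -> leaves = [15, 93, 7, 15, 74, 35, 42, 71]
  L0: [15, 93, 7, 15, 74, 35, 42, 71]
  L1: h(15,93)=(15*31+93)%997=558 h(7,15)=(7*31+15)%997=232 h(74,35)=(74*31+35)%997=335 h(42,71)=(42*31+71)%997=376 -> [558, 232, 335, 376]
  L2: h(558,232)=(558*31+232)%997=581 h(335,376)=(335*31+376)%997=791 -> [581, 791]
  L3: h(581,791)=(581*31+791)%997=856 -> [856]
  root = 856 != target 777
Candidate A produces the target root.

Answer: A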